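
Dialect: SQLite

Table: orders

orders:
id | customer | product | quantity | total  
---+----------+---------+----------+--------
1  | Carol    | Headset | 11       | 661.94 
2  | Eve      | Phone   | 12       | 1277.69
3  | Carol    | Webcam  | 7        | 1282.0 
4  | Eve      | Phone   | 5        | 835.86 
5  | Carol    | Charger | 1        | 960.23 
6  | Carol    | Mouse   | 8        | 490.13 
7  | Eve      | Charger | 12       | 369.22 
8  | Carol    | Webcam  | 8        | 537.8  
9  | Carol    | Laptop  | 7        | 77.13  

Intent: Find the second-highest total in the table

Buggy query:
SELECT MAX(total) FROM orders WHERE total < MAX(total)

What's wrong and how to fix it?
Bug: MAX(total) on the right of the comparison is an aggregate-in-WHERE error

Fix: Put the inner MAX in a scalar subquery

Corrected query:
SELECT MAX(total) FROM orders WHERE total < (SELECT MAX(total) FROM orders)

Result:
MAX(total)
----------
1277.69   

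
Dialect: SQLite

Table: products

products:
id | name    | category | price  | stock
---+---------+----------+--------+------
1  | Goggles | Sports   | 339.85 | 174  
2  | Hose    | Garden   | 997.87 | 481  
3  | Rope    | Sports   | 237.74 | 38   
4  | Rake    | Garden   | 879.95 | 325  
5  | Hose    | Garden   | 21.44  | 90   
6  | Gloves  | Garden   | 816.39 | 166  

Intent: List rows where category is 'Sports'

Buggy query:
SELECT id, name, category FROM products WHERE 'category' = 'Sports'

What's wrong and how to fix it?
Bug: Single quotes denote string literals in SQL; the column name is being compared as a constant string

Fix: Reference the column as category without single quotes

Corrected query:
SELECT id, name, category FROM products WHERE category = 'Sports'

Result:
id | name    | category
---+---------+---------
1  | Goggles | Sports  
3  | Rope    | Sports  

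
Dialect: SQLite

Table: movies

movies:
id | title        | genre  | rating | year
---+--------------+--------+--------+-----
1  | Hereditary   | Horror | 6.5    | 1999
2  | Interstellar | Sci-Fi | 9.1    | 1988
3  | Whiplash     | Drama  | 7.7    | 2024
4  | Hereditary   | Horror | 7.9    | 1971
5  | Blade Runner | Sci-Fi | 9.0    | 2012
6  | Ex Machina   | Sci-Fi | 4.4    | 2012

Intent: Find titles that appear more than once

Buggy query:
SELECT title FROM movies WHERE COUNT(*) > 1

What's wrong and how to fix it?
Bug: COUNT(*) is an aggregate and cannot be used in WHERE

Fix: Group first, then use HAVING for the count condition

Corrected query:
SELECT title FROM movies GROUP BY title HAVING COUNT(*) > 1

Result:
title     
----------
Hereditary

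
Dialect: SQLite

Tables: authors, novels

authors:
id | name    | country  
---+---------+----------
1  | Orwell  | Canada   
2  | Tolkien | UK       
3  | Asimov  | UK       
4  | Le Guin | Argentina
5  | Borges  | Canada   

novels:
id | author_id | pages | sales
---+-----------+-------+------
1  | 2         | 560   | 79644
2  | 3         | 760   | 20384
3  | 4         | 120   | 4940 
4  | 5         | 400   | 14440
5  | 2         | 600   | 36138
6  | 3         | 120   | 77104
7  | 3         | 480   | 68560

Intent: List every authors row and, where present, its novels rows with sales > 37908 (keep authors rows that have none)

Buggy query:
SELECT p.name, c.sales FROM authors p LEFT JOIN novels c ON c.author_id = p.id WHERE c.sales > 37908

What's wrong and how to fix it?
Bug: Filtering c.sales in WHERE discards the NULL rows produced by LEFT JOIN, turning it into an inner join

Fix: Put 'c.sales > 37908' in the JOIN's ON clause instead of WHERE

Corrected query:
SELECT p.name, c.sales FROM authors p LEFT JOIN novels c ON c.author_id = p.id AND c.sales > 37908

Result:
name    | sales
--------+------
Orwell  | NULL 
Tolkien | 79644
Asimov  | 68560
Asimov  | 77104
Le Guin | NULL 
Borges  | NULL 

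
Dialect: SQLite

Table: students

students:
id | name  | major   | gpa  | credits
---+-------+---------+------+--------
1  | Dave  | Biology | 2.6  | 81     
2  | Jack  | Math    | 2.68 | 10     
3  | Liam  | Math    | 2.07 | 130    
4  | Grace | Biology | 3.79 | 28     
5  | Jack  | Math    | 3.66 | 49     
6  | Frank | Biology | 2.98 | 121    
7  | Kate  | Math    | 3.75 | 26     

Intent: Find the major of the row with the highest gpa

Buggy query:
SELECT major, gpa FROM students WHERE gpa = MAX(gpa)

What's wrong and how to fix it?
Bug: MAX(gpa) is an aggregate and cannot be used directly in WHERE

Fix: Use a subquery: WHERE gpa = (SELECT MAX(gpa) FROM students)

Corrected query:
SELECT major, gpa FROM students WHERE gpa = (SELECT MAX(gpa) FROM students)

Result:
major   | gpa 
--------+-----
Biology | 3.79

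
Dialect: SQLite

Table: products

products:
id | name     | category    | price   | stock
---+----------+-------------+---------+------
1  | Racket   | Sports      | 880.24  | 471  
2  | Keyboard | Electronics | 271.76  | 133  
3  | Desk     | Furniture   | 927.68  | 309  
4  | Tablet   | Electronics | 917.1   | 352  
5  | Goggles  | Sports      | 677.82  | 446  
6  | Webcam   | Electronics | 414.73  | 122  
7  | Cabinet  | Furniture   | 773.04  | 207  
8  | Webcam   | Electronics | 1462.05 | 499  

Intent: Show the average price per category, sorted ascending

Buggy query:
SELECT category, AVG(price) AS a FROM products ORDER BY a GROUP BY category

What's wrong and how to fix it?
Bug: ORDER BY appears before GROUP BY; SQL clause order requires GROUP BY first

Fix: Reorder: SELECT … FROM … GROUP BY … ORDER BY …

Corrected query:
SELECT category, AVG(price) AS a FROM products GROUP BY category ORDER BY a

Result:
category    | a     
------------+-------
Electronics | 766.41
Sports      | 779.03
Furniture   | 850.36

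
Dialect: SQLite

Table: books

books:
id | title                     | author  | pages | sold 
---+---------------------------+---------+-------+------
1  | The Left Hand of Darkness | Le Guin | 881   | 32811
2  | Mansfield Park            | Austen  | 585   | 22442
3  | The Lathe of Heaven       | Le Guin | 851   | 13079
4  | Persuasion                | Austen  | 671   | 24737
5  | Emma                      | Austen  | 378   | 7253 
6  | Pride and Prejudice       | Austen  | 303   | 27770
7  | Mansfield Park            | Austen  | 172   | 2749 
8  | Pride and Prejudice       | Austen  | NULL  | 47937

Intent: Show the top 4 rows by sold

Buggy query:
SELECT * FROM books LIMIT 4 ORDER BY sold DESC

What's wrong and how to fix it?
Bug: LIMIT must come after ORDER BY

Fix: Sort with ORDER BY, then apply LIMIT

Corrected query:
SELECT * FROM books ORDER BY sold DESC LIMIT 4

Result:
id | title                     | author  | pages | sold 
---+---------------------------+---------+-------+------
8  | Pride and Prejudice       | Austen  | NULL  | 47937
1  | The Left Hand of Darkness | Le Guin | 881   | 32811
6  | Pride and Prejudice       | Austen  | 303   | 27770
4  | Persuasion                | Austen  | 671   | 24737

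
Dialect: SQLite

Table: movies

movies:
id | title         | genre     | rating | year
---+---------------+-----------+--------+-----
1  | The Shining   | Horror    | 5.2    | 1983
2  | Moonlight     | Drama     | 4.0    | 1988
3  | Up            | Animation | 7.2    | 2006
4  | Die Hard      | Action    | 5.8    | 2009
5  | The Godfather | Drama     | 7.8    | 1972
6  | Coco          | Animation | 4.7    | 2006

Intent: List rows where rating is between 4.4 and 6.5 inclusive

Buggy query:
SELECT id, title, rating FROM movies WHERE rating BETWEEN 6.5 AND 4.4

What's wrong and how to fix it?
Bug: The bounds are reversed; BETWEEN a AND b requires a <= b to match anything

Fix: Write BETWEEN 4.4 AND 6.5

Corrected query:
SELECT id, title, rating FROM movies WHERE rating BETWEEN 4.4 AND 6.5

Result:
id | title       | rating
---+-------------+-------
1  | The Shining | 5.2   
4  | Die Hard    | 5.8   
6  | Coco        | 4.7   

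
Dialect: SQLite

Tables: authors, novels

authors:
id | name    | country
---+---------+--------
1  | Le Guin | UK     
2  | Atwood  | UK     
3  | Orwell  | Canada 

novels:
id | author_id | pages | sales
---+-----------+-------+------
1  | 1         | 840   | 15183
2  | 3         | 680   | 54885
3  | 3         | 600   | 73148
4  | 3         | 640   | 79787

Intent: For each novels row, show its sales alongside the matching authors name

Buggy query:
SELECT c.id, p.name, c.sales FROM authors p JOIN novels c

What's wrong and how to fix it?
Bug: JOIN with no ON clause produces a cartesian product; every novels row pairs with every authors row

Fix: Specify the join condition linking the foreign key to the parent id

Corrected query:
SELECT c.id, p.name, c.sales FROM authors p JOIN novels c ON c.author_id = p.id

Result:
id | name    | sales
---+---------+------
1  | Le Guin | 15183
2  | Orwell  | 54885
3  | Orwell  | 73148
4  | Orwell  | 79787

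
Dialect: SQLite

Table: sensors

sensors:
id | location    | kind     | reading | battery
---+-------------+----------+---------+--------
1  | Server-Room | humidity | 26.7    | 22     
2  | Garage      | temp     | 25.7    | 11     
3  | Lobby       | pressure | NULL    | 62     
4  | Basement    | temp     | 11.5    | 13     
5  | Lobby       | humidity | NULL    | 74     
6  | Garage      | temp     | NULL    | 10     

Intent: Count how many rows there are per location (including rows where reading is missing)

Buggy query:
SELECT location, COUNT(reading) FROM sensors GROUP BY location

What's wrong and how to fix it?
Bug: COUNT(column) counts non-NULL values only; rows with NULL reading aren't counted

Fix: Replace COUNT(reading) with COUNT(*)

Corrected query:
SELECT location, COUNT(*) FROM sensors GROUP BY location

Result:
location    | COUNT(*)
------------+---------
Basement    | 1       
Garage      | 2       
Lobby       | 2       
Server-Room | 1       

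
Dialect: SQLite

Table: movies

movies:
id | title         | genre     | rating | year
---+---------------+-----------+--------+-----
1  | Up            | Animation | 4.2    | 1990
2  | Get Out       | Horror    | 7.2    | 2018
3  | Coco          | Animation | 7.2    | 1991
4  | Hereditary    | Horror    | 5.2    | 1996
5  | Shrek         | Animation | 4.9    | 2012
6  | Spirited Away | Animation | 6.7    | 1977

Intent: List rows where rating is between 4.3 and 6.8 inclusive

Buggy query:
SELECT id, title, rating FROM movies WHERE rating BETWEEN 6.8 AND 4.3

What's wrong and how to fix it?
Bug: The bounds are reversed; BETWEEN a AND b requires a <= b to match anything

Fix: Write BETWEEN 4.3 AND 6.8

Corrected query:
SELECT id, title, rating FROM movies WHERE rating BETWEEN 4.3 AND 6.8

Result:
id | title         | rating
---+---------------+-------
4  | Hereditary    | 5.2   
5  | Shrek         | 4.9   
6  | Spirited Away | 6.7   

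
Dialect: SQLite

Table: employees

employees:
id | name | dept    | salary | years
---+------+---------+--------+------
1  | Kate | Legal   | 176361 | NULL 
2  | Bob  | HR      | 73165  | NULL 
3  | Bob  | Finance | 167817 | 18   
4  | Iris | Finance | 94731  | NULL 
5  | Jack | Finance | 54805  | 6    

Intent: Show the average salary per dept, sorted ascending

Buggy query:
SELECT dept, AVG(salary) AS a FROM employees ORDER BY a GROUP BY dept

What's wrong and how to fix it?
Bug: ORDER BY appears before GROUP BY; SQL clause order requires GROUP BY first

Fix: Reorder: SELECT … FROM … GROUP BY … ORDER BY …

Corrected query:
SELECT dept, AVG(salary) AS a FROM employees GROUP BY dept ORDER BY a

Result:
dept    | a            
--------+--------------
HR      | 73165        
Finance | 105784.333333
Legal   | 176361       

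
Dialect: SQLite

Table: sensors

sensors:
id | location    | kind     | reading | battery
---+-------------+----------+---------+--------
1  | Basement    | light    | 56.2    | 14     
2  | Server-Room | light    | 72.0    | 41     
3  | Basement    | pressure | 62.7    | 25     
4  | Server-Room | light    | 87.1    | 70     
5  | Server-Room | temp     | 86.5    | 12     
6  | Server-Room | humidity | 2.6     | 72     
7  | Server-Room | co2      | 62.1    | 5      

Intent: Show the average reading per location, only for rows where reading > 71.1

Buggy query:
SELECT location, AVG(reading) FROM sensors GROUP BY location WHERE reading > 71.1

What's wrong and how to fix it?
Bug: Row-level WHERE must come before GROUP BY in the clause order

Fix: Move the WHERE clause before GROUP BY

Corrected query:
SELECT location, AVG(reading) FROM sensors WHERE reading > 71.1 GROUP BY location

Result:
location    | AVG(reading)
------------+-------------
Server-Room | 81.866667   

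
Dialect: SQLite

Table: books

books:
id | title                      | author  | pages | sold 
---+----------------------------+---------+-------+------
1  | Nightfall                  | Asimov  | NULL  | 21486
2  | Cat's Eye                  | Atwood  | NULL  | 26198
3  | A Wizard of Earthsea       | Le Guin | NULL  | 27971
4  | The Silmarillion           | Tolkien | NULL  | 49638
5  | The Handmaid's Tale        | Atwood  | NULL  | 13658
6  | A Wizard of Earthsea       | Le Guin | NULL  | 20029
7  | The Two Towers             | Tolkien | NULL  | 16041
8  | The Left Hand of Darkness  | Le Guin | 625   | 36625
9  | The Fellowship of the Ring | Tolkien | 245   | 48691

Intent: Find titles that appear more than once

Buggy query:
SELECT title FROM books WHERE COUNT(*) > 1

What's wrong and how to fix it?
Bug: WHERE can't reference COUNT(*); aggregates are computed after WHERE

Fix: GROUP BY title, then filter groups with HAVING COUNT(*) > 1

Corrected query:
SELECT title FROM books GROUP BY title HAVING COUNT(*) > 1

Result:
title               
--------------------
A Wizard of Earthsea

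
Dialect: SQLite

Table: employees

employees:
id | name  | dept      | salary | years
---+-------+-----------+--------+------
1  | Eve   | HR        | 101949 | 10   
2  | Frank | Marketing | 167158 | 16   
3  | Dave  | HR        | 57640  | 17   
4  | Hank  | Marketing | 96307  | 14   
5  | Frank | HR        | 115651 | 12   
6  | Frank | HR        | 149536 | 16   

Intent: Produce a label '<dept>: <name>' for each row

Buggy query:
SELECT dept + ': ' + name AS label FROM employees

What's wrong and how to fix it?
Bug: SQLite uses || for string concatenation; + coerces text to numbers (yielding 0)

Fix: Replace + with || to concatenate text

Corrected query:
SELECT dept || ': ' || name AS label FROM employees

Result:
label           
----------------
HR: Eve         
Marketing: Frank
HR: Dave        
Marketing: Hank 
HR: Frank       
HR: Frank       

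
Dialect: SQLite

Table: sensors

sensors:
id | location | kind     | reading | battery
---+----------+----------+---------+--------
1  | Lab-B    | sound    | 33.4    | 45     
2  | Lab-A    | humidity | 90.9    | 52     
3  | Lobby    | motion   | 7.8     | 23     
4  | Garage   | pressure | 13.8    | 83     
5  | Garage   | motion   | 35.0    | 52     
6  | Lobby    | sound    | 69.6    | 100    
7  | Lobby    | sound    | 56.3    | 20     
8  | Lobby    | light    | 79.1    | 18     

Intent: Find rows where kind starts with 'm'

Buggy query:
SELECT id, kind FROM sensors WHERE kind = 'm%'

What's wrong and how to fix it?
Bug: '=' compares the literal string including the % character; pattern matching needs LIKE

Fix: Replace '=' with LIKE so 'm%' is treated as a pattern

Corrected query:
SELECT id, kind FROM sensors WHERE kind LIKE 'm%'

Result:
id | kind  
---+-------
3  | motion
5  | motion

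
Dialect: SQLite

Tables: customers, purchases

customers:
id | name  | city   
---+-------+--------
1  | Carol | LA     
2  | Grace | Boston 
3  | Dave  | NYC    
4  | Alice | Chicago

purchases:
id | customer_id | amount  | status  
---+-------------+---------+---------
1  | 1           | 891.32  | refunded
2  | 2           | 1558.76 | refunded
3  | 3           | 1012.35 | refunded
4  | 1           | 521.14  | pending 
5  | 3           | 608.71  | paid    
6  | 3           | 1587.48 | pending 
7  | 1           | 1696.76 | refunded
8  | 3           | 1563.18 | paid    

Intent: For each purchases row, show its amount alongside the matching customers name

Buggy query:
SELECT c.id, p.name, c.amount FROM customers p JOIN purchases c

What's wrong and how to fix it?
Bug: Missing join condition: each purchases row is matched to all customers rows instead of just its own

Fix: Add ON c.customer_id = p.id to the JOIN

Corrected query:
SELECT c.id, p.name, c.amount FROM customers p JOIN purchases c ON c.customer_id = p.id

Result:
id | name  | amount 
---+-------+--------
1  | Carol | 891.32 
2  | Grace | 1558.76
3  | Dave  | 1012.35
4  | Carol | 521.14 
5  | Dave  | 608.71 
6  | Dave  | 1587.48
7  | Carol | 1696.76
8  | Dave  | 1563.18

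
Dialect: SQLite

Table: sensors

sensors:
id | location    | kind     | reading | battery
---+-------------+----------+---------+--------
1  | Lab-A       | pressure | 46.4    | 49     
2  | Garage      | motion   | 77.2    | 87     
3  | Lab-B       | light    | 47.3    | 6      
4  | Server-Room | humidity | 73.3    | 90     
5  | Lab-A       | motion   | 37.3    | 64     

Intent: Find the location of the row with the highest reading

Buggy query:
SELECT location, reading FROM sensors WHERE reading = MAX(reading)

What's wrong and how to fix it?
Bug: WHERE is evaluated per row; an aggregate over the whole table isn't defined there

Fix: Wrap MAX in a scalar subquery so WHERE compares against a single value

Corrected query:
SELECT location, reading FROM sensors WHERE reading = (SELECT MAX(reading) FROM sensors)

Result:
location | reading
---------+--------
Garage   | 77.2   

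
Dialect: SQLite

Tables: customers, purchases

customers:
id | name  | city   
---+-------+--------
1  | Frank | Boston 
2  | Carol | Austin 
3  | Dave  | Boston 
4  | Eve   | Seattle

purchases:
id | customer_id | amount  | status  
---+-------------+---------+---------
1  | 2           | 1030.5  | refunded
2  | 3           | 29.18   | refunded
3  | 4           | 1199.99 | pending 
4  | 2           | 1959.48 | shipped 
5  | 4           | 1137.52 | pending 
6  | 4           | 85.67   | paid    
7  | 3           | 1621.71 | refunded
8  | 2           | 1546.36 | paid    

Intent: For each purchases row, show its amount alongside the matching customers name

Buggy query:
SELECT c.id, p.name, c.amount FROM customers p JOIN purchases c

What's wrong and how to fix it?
Bug: Missing join condition: each purchases row is matched to all customers rows instead of just its own

Fix: Specify the join condition linking the foreign key to the parent id

Corrected query:
SELECT c.id, p.name, c.amount FROM customers p JOIN purchases c ON c.customer_id = p.id

Result:
id | name  | amount 
---+-------+--------
1  | Carol | 1030.5 
2  | Dave  | 29.18  
3  | Eve   | 1199.99
4  | Carol | 1959.48
5  | Eve   | 1137.52
6  | Eve   | 85.67  
7  | Dave  | 1621.71
8  | Carol | 1546.36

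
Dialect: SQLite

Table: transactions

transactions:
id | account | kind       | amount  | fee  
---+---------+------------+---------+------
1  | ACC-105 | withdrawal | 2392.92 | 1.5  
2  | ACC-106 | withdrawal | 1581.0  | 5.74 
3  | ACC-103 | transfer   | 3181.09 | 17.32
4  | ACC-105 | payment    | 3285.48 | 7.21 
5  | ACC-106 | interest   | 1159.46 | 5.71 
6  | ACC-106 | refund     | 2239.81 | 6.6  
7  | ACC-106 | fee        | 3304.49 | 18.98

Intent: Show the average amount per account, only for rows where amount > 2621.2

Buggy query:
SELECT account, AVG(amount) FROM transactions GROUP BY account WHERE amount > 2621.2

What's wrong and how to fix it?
Bug: WHERE cannot follow GROUP BY

Fix: Place WHERE between FROM and GROUP BY

Corrected query:
SELECT account, AVG(amount) FROM transactions WHERE amount > 2621.2 GROUP BY account

Result:
account | AVG(amount)
--------+------------
ACC-103 | 3181.09    
ACC-105 | 3285.48    
ACC-106 | 3304.49    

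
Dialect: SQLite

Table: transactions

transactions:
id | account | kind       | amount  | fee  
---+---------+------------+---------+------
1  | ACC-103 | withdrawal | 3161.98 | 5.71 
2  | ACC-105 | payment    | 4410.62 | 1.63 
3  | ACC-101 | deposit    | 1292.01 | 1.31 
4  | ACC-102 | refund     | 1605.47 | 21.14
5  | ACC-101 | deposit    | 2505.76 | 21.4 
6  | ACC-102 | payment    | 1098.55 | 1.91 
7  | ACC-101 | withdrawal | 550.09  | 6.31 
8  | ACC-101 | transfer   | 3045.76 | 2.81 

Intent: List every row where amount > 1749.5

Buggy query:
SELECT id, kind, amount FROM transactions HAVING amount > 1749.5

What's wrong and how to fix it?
Bug: HAVING filters the output of aggregation, but this query has no GROUP BY and no aggregate functions, so SQLite rejects it (HAVING clause on a non-aggregate query); the condition here is per row

Fix: Replace HAVING with WHERE since the condition applies to individual rows

Corrected query:
SELECT id, kind, amount FROM transactions WHERE amount > 1749.5

Result:
id | kind       | amount 
---+------------+--------
1  | withdrawal | 3161.98
2  | payment    | 4410.62
5  | deposit    | 2505.76
8  | transfer   | 3045.76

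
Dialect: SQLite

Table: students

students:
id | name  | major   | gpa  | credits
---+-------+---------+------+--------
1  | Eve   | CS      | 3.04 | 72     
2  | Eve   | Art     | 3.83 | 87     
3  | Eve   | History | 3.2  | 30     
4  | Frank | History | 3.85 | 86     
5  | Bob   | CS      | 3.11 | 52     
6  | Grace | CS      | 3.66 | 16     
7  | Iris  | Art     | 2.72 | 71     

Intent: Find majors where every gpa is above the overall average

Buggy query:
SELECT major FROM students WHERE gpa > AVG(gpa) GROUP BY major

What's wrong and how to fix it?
Bug: WHERE evaluates per row before aggregation, so AVG() is unavailable

Fix: Compute the overall average in a scalar subquery and compare each group's MIN against it in HAVING

Corrected query:
SELECT major FROM students GROUP BY major HAVING MIN(gpa) > (SELECT AVG(gpa) FROM students)

Result:
(no rows)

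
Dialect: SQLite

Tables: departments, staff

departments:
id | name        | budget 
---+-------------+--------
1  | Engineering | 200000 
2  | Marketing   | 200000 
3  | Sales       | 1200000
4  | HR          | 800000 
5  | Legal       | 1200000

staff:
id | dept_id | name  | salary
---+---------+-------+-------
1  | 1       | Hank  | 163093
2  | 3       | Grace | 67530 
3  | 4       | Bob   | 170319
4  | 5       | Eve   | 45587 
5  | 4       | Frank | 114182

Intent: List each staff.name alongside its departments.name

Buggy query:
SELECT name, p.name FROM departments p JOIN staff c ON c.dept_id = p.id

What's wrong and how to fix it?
Bug: Both tables have a 'name' column; the unqualified reference is ambiguous

Fix: Prefix ambiguous columns with the table alias

Corrected query:
SELECT c.name, p.name FROM departments p JOIN staff c ON c.dept_id = p.id

Result:
name  | name       
------+------------
Hank  | Engineering
Grace | Sales      
Bob   | HR         
Eve   | Legal      
Frank | HR         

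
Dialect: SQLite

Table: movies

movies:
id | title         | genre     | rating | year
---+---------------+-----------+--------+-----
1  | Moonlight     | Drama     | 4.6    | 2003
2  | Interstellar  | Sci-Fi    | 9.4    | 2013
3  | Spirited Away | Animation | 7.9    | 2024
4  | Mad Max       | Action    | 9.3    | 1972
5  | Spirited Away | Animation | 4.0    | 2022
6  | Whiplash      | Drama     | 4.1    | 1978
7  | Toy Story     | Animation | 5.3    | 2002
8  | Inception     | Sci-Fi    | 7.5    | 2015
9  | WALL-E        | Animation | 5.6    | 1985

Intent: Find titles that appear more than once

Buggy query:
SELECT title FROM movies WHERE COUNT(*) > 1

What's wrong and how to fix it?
Bug: WHERE can't reference COUNT(*); aggregates are computed after WHERE

Fix: GROUP BY title, then filter groups with HAVING COUNT(*) > 1

Corrected query:
SELECT title FROM movies GROUP BY title HAVING COUNT(*) > 1

Result:
title        
-------------
Spirited Away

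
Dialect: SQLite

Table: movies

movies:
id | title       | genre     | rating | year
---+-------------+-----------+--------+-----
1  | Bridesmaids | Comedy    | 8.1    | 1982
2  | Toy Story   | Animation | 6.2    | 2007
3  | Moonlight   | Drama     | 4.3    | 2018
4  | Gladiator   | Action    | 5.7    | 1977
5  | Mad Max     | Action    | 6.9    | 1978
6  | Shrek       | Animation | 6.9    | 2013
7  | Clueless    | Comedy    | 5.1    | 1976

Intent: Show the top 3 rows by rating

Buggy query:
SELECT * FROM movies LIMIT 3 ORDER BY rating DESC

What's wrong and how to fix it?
Bug: ORDER BY cannot follow LIMIT; LIMIT is the final clause

Fix: Sort with ORDER BY, then apply LIMIT

Corrected query:
SELECT * FROM movies ORDER BY rating DESC LIMIT 3

Result:
id | title       | genre     | rating | year
---+-------------+-----------+--------+-----
1  | Bridesmaids | Comedy    | 8.1    | 1982
5  | Mad Max     | Action    | 6.9    | 1978
6  | Shrek       | Animation | 6.9    | 2013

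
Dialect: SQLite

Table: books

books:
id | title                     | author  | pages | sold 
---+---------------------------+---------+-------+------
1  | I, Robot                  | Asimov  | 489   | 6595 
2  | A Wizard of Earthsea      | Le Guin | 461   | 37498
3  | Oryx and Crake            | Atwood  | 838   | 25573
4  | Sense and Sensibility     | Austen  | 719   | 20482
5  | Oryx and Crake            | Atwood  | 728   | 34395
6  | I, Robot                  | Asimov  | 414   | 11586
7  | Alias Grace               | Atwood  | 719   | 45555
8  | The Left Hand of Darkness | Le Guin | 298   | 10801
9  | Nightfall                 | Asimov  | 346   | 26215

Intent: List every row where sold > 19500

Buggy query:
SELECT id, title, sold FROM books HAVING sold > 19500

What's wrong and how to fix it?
Bug: This is a non-aggregate query (no GROUP BY, no aggregates), so in SQLite the HAVING clause is invalid here; a row-level condition belongs in WHERE

Fix: Replace HAVING with WHERE since the condition applies to individual rows

Corrected query:
SELECT id, title, sold FROM books WHERE sold > 19500

Result:
id | title                 | sold 
---+-----------------------+------
2  | A Wizard of Earthsea  | 37498
3  | Oryx and Crake        | 25573
4  | Sense and Sensibility | 20482
5  | Oryx and Crake        | 34395
7  | Alias Grace           | 45555
9  | Nightfall             | 26215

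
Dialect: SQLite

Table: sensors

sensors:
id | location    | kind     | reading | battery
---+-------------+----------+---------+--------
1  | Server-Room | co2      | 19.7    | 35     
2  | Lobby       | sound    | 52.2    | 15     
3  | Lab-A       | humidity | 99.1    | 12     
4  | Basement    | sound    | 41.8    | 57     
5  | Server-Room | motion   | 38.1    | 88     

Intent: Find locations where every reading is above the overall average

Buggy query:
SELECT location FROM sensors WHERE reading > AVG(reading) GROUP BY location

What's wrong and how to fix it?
Bug: WHERE evaluates per row before aggregation, so AVG() is unavailable

Fix: Compute the overall average in a scalar subquery and compare each group's MIN against it in HAVING

Corrected query:
SELECT location FROM sensors GROUP BY location HAVING MIN(reading) > (SELECT AVG(reading) FROM sensors)

Result:
location
--------
Lab-A   
Lobby   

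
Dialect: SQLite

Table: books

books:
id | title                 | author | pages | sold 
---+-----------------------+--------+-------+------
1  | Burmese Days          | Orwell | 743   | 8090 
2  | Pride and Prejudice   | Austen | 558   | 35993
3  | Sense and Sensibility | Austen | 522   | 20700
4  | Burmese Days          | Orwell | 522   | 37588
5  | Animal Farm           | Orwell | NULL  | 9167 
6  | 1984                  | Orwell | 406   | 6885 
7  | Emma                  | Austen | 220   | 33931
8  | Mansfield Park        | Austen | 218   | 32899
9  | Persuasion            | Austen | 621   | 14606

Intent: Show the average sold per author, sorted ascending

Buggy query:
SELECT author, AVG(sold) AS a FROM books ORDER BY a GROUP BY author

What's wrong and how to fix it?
Bug: ORDER BY appears before GROUP BY; SQL clause order requires GROUP BY first

Fix: Reorder: SELECT … FROM … GROUP BY … ORDER BY …

Corrected query:
SELECT author, AVG(sold) AS a FROM books GROUP BY author ORDER BY a

Result:
author | a      
-------+--------
Orwell | 15432.5
Austen | 27625.8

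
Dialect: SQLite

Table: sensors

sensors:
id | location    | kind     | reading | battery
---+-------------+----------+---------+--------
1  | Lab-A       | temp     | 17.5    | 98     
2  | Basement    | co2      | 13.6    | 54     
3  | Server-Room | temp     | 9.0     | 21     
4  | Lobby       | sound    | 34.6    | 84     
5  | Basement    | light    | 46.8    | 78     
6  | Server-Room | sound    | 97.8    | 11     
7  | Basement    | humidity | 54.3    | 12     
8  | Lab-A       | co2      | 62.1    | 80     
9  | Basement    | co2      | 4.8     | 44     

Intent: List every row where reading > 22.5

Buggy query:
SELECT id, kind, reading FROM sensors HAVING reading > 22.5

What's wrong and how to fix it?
Bug: HAVING filters the output of aggregation, but this query has no GROUP BY and no aggregate functions, so SQLite rejects it (HAVING clause on a non-aggregate query); the condition here is per row

Fix: Replace HAVING with WHERE since the condition applies to individual rows

Corrected query:
SELECT id, kind, reading FROM sensors WHERE reading > 22.5

Result:
id | kind     | reading
---+----------+--------
4  | sound    | 34.6   
5  | light    | 46.8   
6  | sound    | 97.8   
7  | humidity | 54.3   
8  | co2      | 62.1   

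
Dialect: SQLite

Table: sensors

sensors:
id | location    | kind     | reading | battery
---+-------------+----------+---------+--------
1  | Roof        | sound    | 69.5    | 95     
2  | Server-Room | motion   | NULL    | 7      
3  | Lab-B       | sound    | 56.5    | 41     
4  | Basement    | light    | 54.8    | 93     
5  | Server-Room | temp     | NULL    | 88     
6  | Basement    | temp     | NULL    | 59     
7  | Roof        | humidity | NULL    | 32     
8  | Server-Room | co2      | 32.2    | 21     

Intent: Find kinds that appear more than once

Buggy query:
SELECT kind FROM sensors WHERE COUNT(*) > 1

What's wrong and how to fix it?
Bug: WHERE can't reference COUNT(*); aggregates are computed after WHERE

Fix: Group first, then use HAVING for the count condition

Corrected query:
SELECT kind FROM sensors GROUP BY kind HAVING COUNT(*) > 1

Result:
kind 
-----
sound
temp 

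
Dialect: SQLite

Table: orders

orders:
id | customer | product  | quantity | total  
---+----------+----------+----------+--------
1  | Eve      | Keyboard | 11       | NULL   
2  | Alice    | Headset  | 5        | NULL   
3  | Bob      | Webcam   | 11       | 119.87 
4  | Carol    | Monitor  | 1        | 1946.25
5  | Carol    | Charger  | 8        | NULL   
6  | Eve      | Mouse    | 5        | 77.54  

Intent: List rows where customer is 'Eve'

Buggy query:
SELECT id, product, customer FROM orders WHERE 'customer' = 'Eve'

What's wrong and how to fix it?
Bug: 'customer' in single quotes is a string literal, not the column; the comparison is literal-vs-literal and never true

Fix: Reference the column as customer without single quotes

Corrected query:
SELECT id, product, customer FROM orders WHERE customer = 'Eve'

Result:
id | product  | customer
---+----------+---------
1  | Keyboard | Eve     
6  | Mouse    | Eve     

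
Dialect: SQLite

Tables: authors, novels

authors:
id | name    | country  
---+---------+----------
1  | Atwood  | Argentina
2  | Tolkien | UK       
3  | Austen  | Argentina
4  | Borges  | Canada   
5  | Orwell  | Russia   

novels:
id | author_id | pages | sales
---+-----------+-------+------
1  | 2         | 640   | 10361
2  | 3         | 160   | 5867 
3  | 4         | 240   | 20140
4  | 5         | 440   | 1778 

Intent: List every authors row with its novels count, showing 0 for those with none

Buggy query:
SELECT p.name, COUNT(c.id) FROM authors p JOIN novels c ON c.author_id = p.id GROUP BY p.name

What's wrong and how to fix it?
Bug: INNER JOIN drops authors rows that have no matching novels rows

Fix: Switch to LEFT JOIN to retain unmatched parent rows

Corrected query:
SELECT p.name, COUNT(c.id) FROM authors p LEFT JOIN novels c ON c.author_id = p.id GROUP BY p.name

Result:
name    | COUNT(c.id)
--------+------------
Atwood  | 0          
Austen  | 1          
Borges  | 1          
Orwell  | 1          
Tolkien | 1          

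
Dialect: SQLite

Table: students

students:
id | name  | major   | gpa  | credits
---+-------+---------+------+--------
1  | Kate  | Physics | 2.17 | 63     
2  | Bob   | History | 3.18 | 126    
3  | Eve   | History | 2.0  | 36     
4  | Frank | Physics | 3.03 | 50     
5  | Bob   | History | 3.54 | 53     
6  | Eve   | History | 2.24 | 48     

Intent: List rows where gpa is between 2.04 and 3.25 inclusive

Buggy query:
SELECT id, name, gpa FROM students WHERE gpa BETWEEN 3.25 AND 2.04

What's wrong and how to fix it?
Bug: BETWEEN expects the lower bound first; with 3.25 AND 2.04 the range is empty

Fix: Write BETWEEN 2.04 AND 3.25

Corrected query:
SELECT id, name, gpa FROM students WHERE gpa BETWEEN 2.04 AND 3.25

Result:
id | name  | gpa 
---+-------+-----
1  | Kate  | 2.17
2  | Bob   | 3.18
4  | Frank | 3.03
6  | Eve   | 2.24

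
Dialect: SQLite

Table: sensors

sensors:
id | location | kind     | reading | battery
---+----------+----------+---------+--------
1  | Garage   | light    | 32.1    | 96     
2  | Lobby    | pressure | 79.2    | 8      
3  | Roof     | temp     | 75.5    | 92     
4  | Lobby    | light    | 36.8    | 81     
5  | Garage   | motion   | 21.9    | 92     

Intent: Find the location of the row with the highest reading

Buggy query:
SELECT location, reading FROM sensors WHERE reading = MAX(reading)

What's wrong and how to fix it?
Bug: MAX(reading) is an aggregate and cannot be used directly in WHERE

Fix: Use a subquery: WHERE reading = (SELECT MAX(reading) FROM sensors)

Corrected query:
SELECT location, reading FROM sensors WHERE reading = (SELECT MAX(reading) FROM sensors)

Result:
location | reading
---------+--------
Lobby    | 79.2   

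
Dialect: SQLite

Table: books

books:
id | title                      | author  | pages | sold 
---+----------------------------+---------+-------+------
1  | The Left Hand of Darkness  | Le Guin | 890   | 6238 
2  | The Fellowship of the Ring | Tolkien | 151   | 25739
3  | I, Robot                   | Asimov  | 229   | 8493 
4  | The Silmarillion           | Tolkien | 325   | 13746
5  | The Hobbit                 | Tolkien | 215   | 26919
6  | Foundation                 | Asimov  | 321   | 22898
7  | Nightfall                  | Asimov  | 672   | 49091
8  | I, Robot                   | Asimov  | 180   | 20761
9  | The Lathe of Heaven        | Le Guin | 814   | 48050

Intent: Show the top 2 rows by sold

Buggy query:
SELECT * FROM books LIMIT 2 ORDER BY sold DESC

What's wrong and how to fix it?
Bug: ORDER BY cannot follow LIMIT; LIMIT is the final clause

Fix: Swap the clauses: ORDER BY first, then LIMIT

Corrected query:
SELECT * FROM books ORDER BY sold DESC LIMIT 2

Result:
id | title               | author  | pages | sold 
---+---------------------+---------+-------+------
7  | Nightfall           | Asimov  | 672   | 49091
9  | The Lathe of Heaven | Le Guin | 814   | 48050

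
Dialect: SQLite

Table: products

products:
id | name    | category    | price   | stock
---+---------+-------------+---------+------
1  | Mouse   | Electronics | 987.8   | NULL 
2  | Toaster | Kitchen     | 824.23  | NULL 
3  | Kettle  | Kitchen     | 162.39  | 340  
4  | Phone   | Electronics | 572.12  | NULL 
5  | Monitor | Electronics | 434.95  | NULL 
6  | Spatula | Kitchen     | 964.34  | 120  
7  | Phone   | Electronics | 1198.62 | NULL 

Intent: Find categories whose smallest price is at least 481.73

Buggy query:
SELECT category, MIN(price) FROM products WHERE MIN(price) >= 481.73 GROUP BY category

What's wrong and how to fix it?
Bug: Aggregates like MIN are computed per group after WHERE runs

Fix: Use HAVING for the per-group MIN condition

Corrected query:
SELECT category, MIN(price) FROM products GROUP BY category HAVING MIN(price) >= 481.73

Result:
(no rows)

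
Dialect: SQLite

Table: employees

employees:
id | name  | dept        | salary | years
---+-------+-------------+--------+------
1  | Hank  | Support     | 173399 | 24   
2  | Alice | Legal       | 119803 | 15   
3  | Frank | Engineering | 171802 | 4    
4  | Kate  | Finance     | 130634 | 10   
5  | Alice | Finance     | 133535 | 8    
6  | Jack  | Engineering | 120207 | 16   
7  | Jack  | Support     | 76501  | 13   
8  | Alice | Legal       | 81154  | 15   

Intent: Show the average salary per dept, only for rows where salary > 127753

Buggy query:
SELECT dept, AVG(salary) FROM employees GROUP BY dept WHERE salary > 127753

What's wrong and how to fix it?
Bug: Row-level WHERE must come before GROUP BY in the clause order

Fix: Place WHERE between FROM and GROUP BY

Corrected query:
SELECT dept, AVG(salary) FROM employees WHERE salary > 127753 GROUP BY dept

Result:
dept        | AVG(salary)
------------+------------
Engineering | 171802     
Finance     | 132084.5   
Support     | 173399     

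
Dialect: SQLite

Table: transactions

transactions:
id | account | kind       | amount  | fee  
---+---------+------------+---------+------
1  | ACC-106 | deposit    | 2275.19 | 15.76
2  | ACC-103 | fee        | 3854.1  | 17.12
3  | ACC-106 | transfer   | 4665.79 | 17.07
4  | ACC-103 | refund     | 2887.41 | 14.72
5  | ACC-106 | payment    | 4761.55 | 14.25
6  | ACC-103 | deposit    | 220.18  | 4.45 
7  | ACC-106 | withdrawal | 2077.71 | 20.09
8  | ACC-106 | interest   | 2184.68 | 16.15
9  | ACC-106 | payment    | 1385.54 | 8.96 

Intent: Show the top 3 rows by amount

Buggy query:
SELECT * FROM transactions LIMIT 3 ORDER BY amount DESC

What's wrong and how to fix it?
Bug: LIMIT must come after ORDER BY

Fix: Swap the clauses: ORDER BY first, then LIMIT

Corrected query:
SELECT * FROM transactions ORDER BY amount DESC LIMIT 3

Result:
id | account | kind     | amount  | fee  
---+---------+----------+---------+------
5  | ACC-106 | payment  | 4761.55 | 14.25
3  | ACC-106 | transfer | 4665.79 | 17.07
2  | ACC-103 | fee      | 3854.1  | 17.12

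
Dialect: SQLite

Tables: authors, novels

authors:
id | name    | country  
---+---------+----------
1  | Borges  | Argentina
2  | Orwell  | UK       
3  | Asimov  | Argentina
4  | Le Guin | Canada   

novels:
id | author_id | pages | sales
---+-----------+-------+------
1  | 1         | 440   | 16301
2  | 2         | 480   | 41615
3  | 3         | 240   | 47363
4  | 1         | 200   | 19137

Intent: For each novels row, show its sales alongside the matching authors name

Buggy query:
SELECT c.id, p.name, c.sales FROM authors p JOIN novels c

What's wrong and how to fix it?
Bug: Missing join condition: each novels row is matched to all authors rows instead of just its own

Fix: Add ON c.author_id = p.id to the JOIN

Corrected query:
SELECT c.id, p.name, c.sales FROM authors p JOIN novels c ON c.author_id = p.id

Result:
id | name   | sales
---+--------+------
1  | Borges | 16301
2  | Orwell | 41615
3  | Asimov | 47363
4  | Borges | 19137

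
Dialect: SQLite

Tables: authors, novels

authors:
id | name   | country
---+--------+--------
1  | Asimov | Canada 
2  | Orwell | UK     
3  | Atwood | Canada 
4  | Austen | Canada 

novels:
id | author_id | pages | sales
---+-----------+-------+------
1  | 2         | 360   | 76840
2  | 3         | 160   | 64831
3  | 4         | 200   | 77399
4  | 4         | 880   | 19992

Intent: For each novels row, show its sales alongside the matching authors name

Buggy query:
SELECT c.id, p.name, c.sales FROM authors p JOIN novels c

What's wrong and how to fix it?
Bug: JOIN with no ON clause produces a cartesian product; every novels row pairs with every authors row

Fix: Add ON c.author_id = p.id to the JOIN

Corrected query:
SELECT c.id, p.name, c.sales FROM authors p JOIN novels c ON c.author_id = p.id

Result:
id | name   | sales
---+--------+------
1  | Orwell | 76840
2  | Atwood | 64831
3  | Austen | 77399
4  | Austen | 19992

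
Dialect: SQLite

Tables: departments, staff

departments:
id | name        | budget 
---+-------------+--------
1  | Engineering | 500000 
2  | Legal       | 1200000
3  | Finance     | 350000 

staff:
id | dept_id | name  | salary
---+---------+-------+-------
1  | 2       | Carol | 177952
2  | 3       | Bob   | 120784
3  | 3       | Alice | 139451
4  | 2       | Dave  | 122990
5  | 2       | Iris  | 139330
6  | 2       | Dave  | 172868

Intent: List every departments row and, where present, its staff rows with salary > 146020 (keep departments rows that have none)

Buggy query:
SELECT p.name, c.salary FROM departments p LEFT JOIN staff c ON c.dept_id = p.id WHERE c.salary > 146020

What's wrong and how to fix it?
Bug: A WHERE condition on the right-hand table after LEFT JOIN drops unmatched parents

Fix: Move the right-table condition into the ON clause so unmatched parents are kept

Corrected query:
SELECT p.name, c.salary FROM departments p LEFT JOIN staff c ON c.dept_id = p.id AND c.salary > 146020

Result:
name        | salary
------------+-------
Engineering | NULL  
Legal       | 172868
Legal       | 177952
Finance     | NULL  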